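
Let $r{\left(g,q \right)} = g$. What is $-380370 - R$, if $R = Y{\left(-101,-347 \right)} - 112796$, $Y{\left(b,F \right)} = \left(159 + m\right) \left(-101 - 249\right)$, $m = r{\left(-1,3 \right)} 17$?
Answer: $-217874$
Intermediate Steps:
$m = -17$ ($m = \left(-1\right) 17 = -17$)
$Y{\left(b,F \right)} = -49700$ ($Y{\left(b,F \right)} = \left(159 - 17\right) \left(-101 - 249\right) = 142 \left(-350\right) = -49700$)
$R = -162496$ ($R = -49700 - 112796 = -162496$)
$-380370 - R = -380370 - -162496 = -380370 + 162496 = -217874$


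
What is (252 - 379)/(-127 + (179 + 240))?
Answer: -127/292 ≈ -0.43493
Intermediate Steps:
(252 - 379)/(-127 + (179 + 240)) = -127/(-127 + 419) = -127/292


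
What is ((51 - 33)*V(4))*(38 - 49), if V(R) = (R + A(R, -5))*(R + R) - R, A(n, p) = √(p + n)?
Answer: -5544 - 1584*I ≈ -5544.0 - 1584.0*I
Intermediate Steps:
A(n, p) = √(n + p)
V(R) = -R + 2*R*(R + √(-5 + R)) (V(R) = (R + √(R - 5))*(R + R) - R = (R + √(-5 + R))*(2*R) - R = 2*R*(R + √(-5 + R)) - R = -R + 2*R*(R + √(-5 + R)))
((51 - 33)*V(4))*(38 - 49) = ((51 - 33)*(4*(-1 + 2*4 + 2*√(-5 + 4))))*(38 - 49) = (18*(4*(-1 + 8 + 2*√(-1))))*(-11) = (18*(4*(-1 + 8 + 2*I)))*(-11) = (18*(4*(7 + 2*I)))*(-11) = (18*(28 + 8*I))*(-11) = (504 + 144*I)*(-11) = -5544 - 1584*I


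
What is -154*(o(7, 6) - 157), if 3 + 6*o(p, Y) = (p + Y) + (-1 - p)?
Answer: 72380/3 ≈ 24127.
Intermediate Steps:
o(p, Y) = -2/3 + Y/6 (o(p, Y) = -1/2 + ((p + Y) + (-1 - p))/6 = -1/2 + ((Y + p) + (-1 - p))/6 = -1/2 + (-1 + Y)/6 = -1/2 + (-1/6 + Y/6) = -2/3 + Y/6)
-154*(o(7, 6) - 157) = -154*((-2/3 + (1/6)*6) - 157) = -154*((-2/3 + 1) - 157) = -154*(1/3 - 157) = -154*(-470/3) = 72380/3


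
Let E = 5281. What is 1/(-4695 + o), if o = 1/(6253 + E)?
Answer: -11534/54152129 ≈ -0.00021299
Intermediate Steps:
o = 1/11534 (o = 1/(6253 + 5281) = 1/11534 ≈ 8.6700e-5)
1/(-4695 + o) = 1/(-4695 + 1/11534) = 1/(-54152129/11534) = -11534/54152129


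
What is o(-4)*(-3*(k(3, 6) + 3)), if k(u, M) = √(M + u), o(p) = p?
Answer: 72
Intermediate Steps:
o(-4)*(-3*(k(3, 6) + 3)) = -(-12)*(√(6 + 3) + 3) = -(-12)*(√9 + 3) = -(-12)*(3 + 3) = -(-12)*6 = -4*(-18) = 72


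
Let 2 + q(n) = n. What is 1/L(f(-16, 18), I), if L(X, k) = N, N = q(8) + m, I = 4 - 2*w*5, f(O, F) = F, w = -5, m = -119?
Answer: -1/113 ≈ -0.0088496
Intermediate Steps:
q(n) = -2 + n
I = 54 (I = 4 - 2*(-5)*5 = 4 + 10*5 = 4 + 50 = 54)
N = -113 (N = (-2 + 8) - 119 = 6 - 119 = -113)
L(X, k) = -113
1/L(f(-16, 18), I) = 1/(-113) = -1/113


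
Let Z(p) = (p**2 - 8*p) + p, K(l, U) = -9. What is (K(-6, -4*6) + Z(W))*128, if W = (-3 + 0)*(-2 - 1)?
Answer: 1152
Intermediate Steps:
W = 9 (W = -3*(-3) = 9)
Z(p) = p**2 - 7*p
(K(-6, -4*6) + Z(W))*128 = (-9 + 9*(-7 + 9))*128 = (-9 + 9*2)*128 = (-9 + 18)*128 = 9*128 = 1152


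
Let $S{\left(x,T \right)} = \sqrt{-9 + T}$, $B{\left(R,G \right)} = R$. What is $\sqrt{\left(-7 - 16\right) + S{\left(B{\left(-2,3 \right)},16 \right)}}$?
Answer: $\sqrt{-23 + \sqrt{7}} \approx 4.5116 i$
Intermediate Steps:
$\sqrt{\left(-7 - 16\right) + S{\left(B{\left(-2,3 \right)},16 \right)}} = \sqrt{\left(-7 - 16\right) + \sqrt{-9 + 16}} = \sqrt{\left(-7 - 16\right) + \sqrt{7}} = \sqrt{-23 + \sqrt{7}}$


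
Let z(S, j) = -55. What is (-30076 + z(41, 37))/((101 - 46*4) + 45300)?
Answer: -30131/45217 ≈ -0.66636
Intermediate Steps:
(-30076 + z(41, 37))/((101 - 46*4) + 45300) = (-30076 - 55)/((101 - 46*4) + 45300) = -30131/((101 - 184) + 45300) = -30131/(-83 + 45300) = -30131/45217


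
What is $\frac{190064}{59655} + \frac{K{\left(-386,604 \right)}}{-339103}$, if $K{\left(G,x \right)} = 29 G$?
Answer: $\frac{65119050662}{20229189465} \approx 3.2191$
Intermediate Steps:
$\frac{190064}{59655} + \frac{K{\left(-386,604 \right)}}{-339103} = \frac{190064}{59655} + \frac{29 \left(-386\right)}{-339103} = 190064 \cdot \frac{1}{59655} - - \frac{11194}{339103} = \frac{190064}{59655} + \frac{11194}{339103} = \frac{65119050662}{20229189465}$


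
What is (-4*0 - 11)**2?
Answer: 121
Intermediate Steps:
(-4*0 - 11)**2 = (0 - 11)**2 = (-11)**2 = 121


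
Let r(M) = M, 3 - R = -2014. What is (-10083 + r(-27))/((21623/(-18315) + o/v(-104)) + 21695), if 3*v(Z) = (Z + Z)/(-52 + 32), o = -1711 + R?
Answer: -4814280900/10372412777 ≈ -0.46414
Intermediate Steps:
R = 2017 (R = 3 - 1*(-2014) = 3 + 2014 = 2017)
o = 306 (o = -1711 + 2017 = 306)
v(Z) = -Z/30 (v(Z) = ((Z + Z)/(-52 + 32))/3 = ((2*Z)/(-20))/3 = ((2*Z)*(-1/20))/3 = (-Z/10)/3 = -Z/30)
(-10083 + r(-27))/((21623/(-18315) + o/v(-104)) + 21695) = (-10083 - 27)/((21623/(-18315) + 306/((-1/30*(-104)))) + 21695) = -10110/((21623*(-1/18315) + 306/(52/15)) + 21695) = -10110/((-21623/18315 + 306*(15/52)) + 21695) = -10110/((-21623/18315 + 2295/26) + 21695) = -10110/(41470727/476190 + 21695) = -10110/10372412777/476190 = -10110*476190/10372412777 = -4814280900/10372412777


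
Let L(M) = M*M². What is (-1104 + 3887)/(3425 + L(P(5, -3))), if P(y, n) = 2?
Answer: 2783/3433 ≈ 0.81066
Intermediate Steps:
L(M) = M³
(-1104 + 3887)/(3425 + L(P(5, -3))) = (-1104 + 3887)/(3425 + 2³) = 2783/(3425 + 8) = 2783/3433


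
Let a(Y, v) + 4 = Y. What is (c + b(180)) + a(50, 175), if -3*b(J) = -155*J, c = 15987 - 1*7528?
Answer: 17805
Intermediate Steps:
a(Y, v) = -4 + Y
c = 8459 (c = 15987 - 7528 = 8459)
b(J) = 155*J/3 (b(J) = -(-155)*J/3 = 155*J/3)
(c + b(180)) + a(50, 175) = (8459 + (155/3)*180) + (-4 + 50) = (8459 + 9300) + 46 = 17759 + 46 = 17805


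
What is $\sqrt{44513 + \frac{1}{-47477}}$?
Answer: $\frac{10 \sqrt{1003352188449}}{47477} \approx 210.98$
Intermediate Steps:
$\sqrt{44513 + \frac{1}{-47477}} = \sqrt{44513 - \frac{1}{47477}} = \sqrt{\frac{2113343700}{47477}} = \frac{10 \sqrt{1003352188449}}{47477}$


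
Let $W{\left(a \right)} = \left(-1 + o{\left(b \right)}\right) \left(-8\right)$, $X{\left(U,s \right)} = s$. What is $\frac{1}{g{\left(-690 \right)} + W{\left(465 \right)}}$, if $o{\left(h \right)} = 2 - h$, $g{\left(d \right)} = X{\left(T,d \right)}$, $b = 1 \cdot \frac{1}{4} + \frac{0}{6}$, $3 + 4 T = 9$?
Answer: $- \frac{1}{696} \approx -0.0014368$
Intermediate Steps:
$T = \frac{3}{2}$ ($T = - \frac{3}{4} + \frac{1}{4} \cdot 9 = - \frac{3}{4} + \frac{9}{4} = \frac{3}{2} \approx 1.5$)
$b = \frac{1}{4}$ ($b = 1 \cdot \frac{1}{4} + 0 \cdot \frac{1}{6} = \frac{1}{4} + 0 = \frac{1}{4} \approx 0.25$)
$g{\left(d \right)} = d$
$W{\left(a \right)} = -6$ ($W{\left(a \right)} = \left(-1 + \left(2 - \frac{1}{4}\right)\right) \left(-8\right) = \left(-1 + \frac{7}{4}\right) \left(-8\right) = \frac{3}{4} \left(-8\right) = -6$)
$\frac{1}{g{\left(-690 \right)} + W{\left(465 \right)}} = \frac{1}{-690 - 6} = \frac{1}{-696} = - \frac{1}{696}$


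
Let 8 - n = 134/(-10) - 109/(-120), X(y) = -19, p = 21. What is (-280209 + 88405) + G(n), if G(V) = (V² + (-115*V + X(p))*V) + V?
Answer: -576101779/2400 ≈ -2.4004e+5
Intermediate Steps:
n = 2459/120 (n = 8 - (134/(-10) - 109/(-120)) = 8 - (134*(-⅒) - 109*(-1/120)) = 8 - (-67/5 + 109/120) = 8 - 1*(-1499/120) = 8 + 1499/120 = 2459/120 ≈ 20.492)
G(V) = V + V² + V*(-19 - 115*V) (G(V) = (V² + (-115*V - 19)*V) + V = (V² + (-19 - 115*V)*V) + V = (V² + V*(-19 - 115*V)) + V = V + V² + V*(-19 - 115*V))
(-280209 + 88405) + G(n) = (-280209 + 88405) - 6*2459/120*(3 + 19*(2459/120)) = -191804 - 6*2459/120*(3 + 46721/120) = -191804 - 6*2459/120*47081/120 = -191804 - 115772179/2400 = -576101779/2400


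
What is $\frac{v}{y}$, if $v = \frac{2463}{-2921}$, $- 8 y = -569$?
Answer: $- \frac{19704}{1662049} \approx -0.011855$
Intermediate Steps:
$y = \frac{569}{8}$ ($y = \left(- \frac{1}{8}\right) \left(-569\right) = \frac{569}{8} \approx 71.125$)
$v = - \frac{2463}{2921}$ ($v = 2463 \left(- \frac{1}{2921}\right) = - \frac{2463}{2921} \approx -0.8432$)
$\frac{v}{y} = - \frac{2463}{2921 \cdot \frac{569}{8}} = \left(- \frac{2463}{2921}\right) \frac{8}{569} = - \frac{19704}{1662049}$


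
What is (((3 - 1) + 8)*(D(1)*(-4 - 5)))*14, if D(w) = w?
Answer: -1260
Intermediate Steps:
(((3 - 1) + 8)*(D(1)*(-4 - 5)))*14 = (((3 - 1) + 8)*(1*(-4 - 5)))*14 = ((2 + 8)*(1*(-9)))*14 = (10*(-9))*14 = -90*14 = -1260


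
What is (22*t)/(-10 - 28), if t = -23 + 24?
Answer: -11/19 ≈ -0.57895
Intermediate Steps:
t = 1
(22*t)/(-10 - 28) = (22*1)/(-10 - 28) = 22/(-38) = 22*(-1/38) = -11/19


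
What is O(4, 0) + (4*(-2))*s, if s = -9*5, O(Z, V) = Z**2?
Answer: 376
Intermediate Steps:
s = -45
O(4, 0) + (4*(-2))*s = 4**2 + (4*(-2))*(-45) = 16 - 8*(-45) = 16 + 360 = 376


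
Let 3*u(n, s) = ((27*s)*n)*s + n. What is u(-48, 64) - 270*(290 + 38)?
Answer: -1858048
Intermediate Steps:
u(n, s) = n/3 + 9*n*s**2 (u(n, s) = (((27*s)*n)*s + n)/3 = ((27*n*s)*s + n)/3 = (27*n*s**2 + n)/3 = (n + 27*n*s**2)/3 = n/3 + 9*n*s**2)
u(-48, 64) - 270*(290 + 38) = (1/3)*(-48)*(1 + 27*64**2) - 270*(290 + 38) = (1/3)*(-48)*(1 + 27*4096) - 270*328 = (1/3)*(-48)*(1 + 110592) - 88560 = (1/3)*(-48)*110593 - 88560 = -1769488 - 88560 = -1858048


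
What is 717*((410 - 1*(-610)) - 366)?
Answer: 468918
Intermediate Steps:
717*((410 - 1*(-610)) - 366) = 717*((410 + 610) - 366) = 717*(1020 - 366) = 717*654 = 468918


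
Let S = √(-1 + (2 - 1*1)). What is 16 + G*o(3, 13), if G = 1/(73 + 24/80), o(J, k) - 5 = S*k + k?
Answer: 11908/733 ≈ 16.246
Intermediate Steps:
S = 0 (S = √(-1 + (2 - 1)) = √(-1 + 1) = √0 = 0)
o(J, k) = 5 + k (o(J, k) = 5 + (0*k + k) = 5 + (0 + k) = 5 + k)
G = 10/733 (G = 1/(73 + 24*(1/80)) = 1/(73 + 3/10) = 1/(733/10) = 10/733 ≈ 0.013643)
16 + G*o(3, 13) = 16 + 10*(5 + 13)/733 = 16 + (10/733)*18 = 16 + 180/733 = 11908/733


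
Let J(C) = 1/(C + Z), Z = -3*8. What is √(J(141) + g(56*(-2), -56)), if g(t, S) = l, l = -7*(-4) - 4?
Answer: 53*√13/39 ≈ 4.8998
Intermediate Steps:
Z = -24
l = 24 (l = 28 - 4 = 24)
g(t, S) = 24
J(C) = 1/(-24 + C) (J(C) = 1/(C - 24) = 1/(-24 + C))
√(J(141) + g(56*(-2), -56)) = √(1/(-24 + 141) + 24) = √(1/117 + 24) = √(2809/117) = 53*√13/39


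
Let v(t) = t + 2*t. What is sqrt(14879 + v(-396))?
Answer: sqrt(13691) ≈ 117.01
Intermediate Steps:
v(t) = 3*t
sqrt(14879 + v(-396)) = sqrt(14879 + 3*(-396)) = sqrt(14879 - 1188) = sqrt(13691)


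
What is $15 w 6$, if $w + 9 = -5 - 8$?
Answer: $-1980$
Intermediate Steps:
$w = -22$ ($w = -9 - 13 = -22$)
$15 w 6 = 15 \left(-22\right) 6 = \left(-330\right) 6 = -1980$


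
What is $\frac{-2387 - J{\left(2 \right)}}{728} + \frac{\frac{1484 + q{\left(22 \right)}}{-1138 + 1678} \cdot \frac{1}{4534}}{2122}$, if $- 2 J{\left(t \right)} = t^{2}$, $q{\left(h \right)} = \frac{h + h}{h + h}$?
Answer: $- \frac{11473217989}{3502097872} \approx -3.2761$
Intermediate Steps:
$q{\left(h \right)} = 1$ ($q{\left(h \right)} = \frac{2 h}{2 h} = 2 h \frac{1}{2 h} = 1$)
$J{\left(t \right)} = - \frac{t^{2}}{2}$
$\frac{-2387 - J{\left(2 \right)}}{728} + \frac{\frac{1484 + q{\left(22 \right)}}{-1138 + 1678} \cdot \frac{1}{4534}}{2122} = \frac{-2387 - - \frac{2^{2}}{2}}{728} + \frac{\frac{1484 + 1}{-1138 + 1678} \cdot \frac{1}{4534}}{2122} = \left(-2387 - \left(- \frac{1}{2}\right) 4\right) \frac{1}{728} + \frac{1485}{540} \cdot \frac{1}{4534} \cdot \frac{1}{2122} = \left(-2387 - -2\right) \frac{1}{728} + 1485 \cdot \frac{1}{540} \cdot \frac{1}{4534} \cdot \frac{1}{2122} = \left(-2387 + 2\right) \frac{1}{728} + \frac{11}{4} \cdot \frac{1}{4534} \cdot \frac{1}{2122} = \left(-2385\right) \frac{1}{728} + \frac{11}{18136} \cdot \frac{1}{2122} = - \frac{2385}{728} + \frac{11}{38484592} = - \frac{11473217989}{3502097872}$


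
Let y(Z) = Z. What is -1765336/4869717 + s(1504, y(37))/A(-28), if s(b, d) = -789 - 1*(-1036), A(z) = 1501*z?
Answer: -3968229553/10771814004 ≈ -0.36839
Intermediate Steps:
s(b, d) = 247 (s(b, d) = -789 + 1036 = 247)
-1765336/4869717 + s(1504, y(37))/A(-28) = -1765336/4869717 + 247/((1501*(-28))) = -1765336*1/4869717 + 247/(-42028) = -1765336/4869717 + 247*(-1/42028) = -1765336/4869717 - 13/2212 = -3968229553/10771814004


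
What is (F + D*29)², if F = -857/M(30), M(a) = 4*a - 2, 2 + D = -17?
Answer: 4339515625/13924 ≈ 3.1166e+5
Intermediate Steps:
D = -19 (D = -2 - 17 = -19)
M(a) = -2 + 4*a
F = -857/118 (F = -857/(-2 + 4*30) = -857/(-2 + 120) = -857/118 ≈ -7.2627)
(F + D*29)² = (-857/118 - 19*29)² = (-857/118 - 551)² = (-65875/118)² = 4339515625/13924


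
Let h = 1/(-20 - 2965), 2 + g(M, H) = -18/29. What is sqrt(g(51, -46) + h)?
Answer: I*sqrt(19640646285)/86565 ≈ 1.619*I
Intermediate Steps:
g(M, H) = -76/29 (g(M, H) = -2 - 18/29 = -76/29)
h = -1/2985 (h = 1/(-2985) = -1/2985 ≈ -0.00033501)
sqrt(g(51, -46) + h) = sqrt(-76/29 - 1/2985) = sqrt(-226889/86565) = I*sqrt(19640646285)/86565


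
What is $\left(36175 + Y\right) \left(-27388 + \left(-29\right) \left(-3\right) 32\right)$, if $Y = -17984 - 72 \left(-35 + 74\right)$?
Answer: $-378483332$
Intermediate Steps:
$Y = -20792$ ($Y = -17984 - 2808 = -20792$)
$\left(36175 + Y\right) \left(-27388 + \left(-29\right) \left(-3\right) 32\right) = \left(36175 - 20792\right) \left(-27388 + \left(-29\right) \left(-3\right) 32\right) = 15383 \left(-27388 + 87 \cdot 32\right) = 15383 \left(-27388 + 2784\right) = 15383 \left(-24604\right) = -378483332$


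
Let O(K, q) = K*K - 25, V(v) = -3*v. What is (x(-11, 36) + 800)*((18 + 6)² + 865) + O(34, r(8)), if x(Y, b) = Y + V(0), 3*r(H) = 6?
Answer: 1138080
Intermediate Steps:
r(H) = 2 (r(H) = (⅓)*6 = 2)
x(Y, b) = Y (x(Y, b) = Y - 3*0 = Y + 0 = Y)
O(K, q) = -25 + K² (O(K, q) = K² - 25 = -25 + K²)
(x(-11, 36) + 800)*((18 + 6)² + 865) + O(34, r(8)) = (-11 + 800)*((18 + 6)² + 865) + (-25 + 34²) = 789*(24² + 865) + (-25 + 1156) = 789*(576 + 865) + 1131 = 789*1441 + 1131 = 1136949 + 1131 = 1138080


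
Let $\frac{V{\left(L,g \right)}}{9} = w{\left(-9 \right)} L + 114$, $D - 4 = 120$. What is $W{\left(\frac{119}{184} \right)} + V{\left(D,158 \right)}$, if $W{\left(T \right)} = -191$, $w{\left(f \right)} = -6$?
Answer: $-5861$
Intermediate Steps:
$D = 124$ ($D = 4 + 120 = 124$)
$V{\left(L,g \right)} = 1026 - 54 L$ ($V{\left(L,g \right)} = 9 \left(- 6 L + 114\right) = 9 \left(114 - 6 L\right) = 1026 - 54 L$)
$W{\left(\frac{119}{184} \right)} + V{\left(D,158 \right)} = -191 + \left(1026 - 6696\right) = -191 - 5670 = -5861$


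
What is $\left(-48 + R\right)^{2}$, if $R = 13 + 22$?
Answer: $169$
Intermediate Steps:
$R = 35$
$\left(-48 + R\right)^{2} = \left(-48 + 35\right)^{2} = \left(-13\right)^{2} = 169$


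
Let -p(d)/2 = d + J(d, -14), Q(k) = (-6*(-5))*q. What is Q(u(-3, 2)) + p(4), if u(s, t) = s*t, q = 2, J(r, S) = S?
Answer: 80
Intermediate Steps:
Q(k) = 60 (Q(k) = -6*(-5)*2 = 30*2 = 60)
p(d) = 28 - 2*d (p(d) = -2*(d - 14) = -2*(-14 + d) = 28 - 2*d)
Q(u(-3, 2)) + p(4) = 60 + (28 - 2*4) = 60 + (28 - 8) = 60 + 20 = 80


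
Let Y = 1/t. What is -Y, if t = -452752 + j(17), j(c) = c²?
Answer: 1/452463 ≈ 2.2101e-6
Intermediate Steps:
t = -452463 (t = -452752 + 17² = -452752 + 289 = -452463)
Y = -1/452463 (Y = 1/(-452463) = -1/452463 ≈ -2.2101e-6)
-Y = -1*(-1/452463) = 1/452463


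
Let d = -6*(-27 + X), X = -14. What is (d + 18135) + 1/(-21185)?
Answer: 389401484/21185 ≈ 18381.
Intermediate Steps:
d = 246 (d = -6*(-27 - 14) = -6*(-41) = 246)
(d + 18135) + 1/(-21185) = (246 + 18135) + 1/(-21185) = 18381 - 1/21185 = 389401484/21185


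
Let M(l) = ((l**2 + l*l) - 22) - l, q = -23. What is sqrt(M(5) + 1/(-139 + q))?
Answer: 5*sqrt(298)/18 ≈ 4.7952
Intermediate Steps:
M(l) = -22 - l + 2*l**2 (M(l) = ((l**2 + l**2) - 22) - l = (2*l**2 - 22) - l = (-22 + 2*l**2) - l = -22 - l + 2*l**2)
sqrt(M(5) + 1/(-139 + q)) = sqrt((-22 - 1*5 + 2*5**2) + 1/(-139 - 23)) = sqrt((-22 - 5 + 2*25) + 1/(-162)) = sqrt((-22 - 5 + 50) - 1/162) = sqrt(23 - 1/162) = sqrt(3725/162) = 5*sqrt(298)/18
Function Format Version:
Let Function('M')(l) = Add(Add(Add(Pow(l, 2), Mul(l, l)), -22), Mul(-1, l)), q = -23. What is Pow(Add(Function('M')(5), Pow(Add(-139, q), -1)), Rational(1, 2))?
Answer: Mul(Rational(5, 18), Pow(298, Rational(1, 2))) ≈ 4.7952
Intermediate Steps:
Function('M')(l) = Add(-22, Mul(-1, l), Mul(2, Pow(l, 2))) (Function('M')(l) = Add(Add(Add(Pow(l, 2), Pow(l, 2)), -22), Mul(-1, l)) = Add(Add(Mul(2, Pow(l, 2)), -22), Mul(-1, l)) = Add(Add(-22, Mul(2, Pow(l, 2))), Mul(-1, l)) = Add(-22, Mul(-1, l), Mul(2, Pow(l, 2))))
Pow(Add(Function('M')(5), Pow(Add(-139, q), -1)), Rational(1, 2)) = Pow(Add(Add(-22, Mul(-1, 5), Mul(2, Pow(5, 2))), Pow(Add(-139, -23), -1)), Rational(1, 2)) = Pow(Add(Add(-22, -5, Mul(2, 25)), Pow(-162, -1)), Rational(1, 2)) = Pow(Add(Add(-22, -5, 50), Rational(-1, 162)), Rational(1, 2)) = Pow(Add(23, Rational(-1, 162)), Rational(1, 2)) = Pow(Rational(3725, 162), Rational(1, 2)) = Mul(Rational(5, 18), Pow(298, Rational(1, 2)))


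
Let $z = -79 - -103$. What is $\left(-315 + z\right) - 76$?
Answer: $-367$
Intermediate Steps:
$z = 24$ ($z = -79 + 103 = 24$)
$\left(-315 + z\right) - 76 = \left(-315 + 24\right) - 76 = -291 - 76 = -367$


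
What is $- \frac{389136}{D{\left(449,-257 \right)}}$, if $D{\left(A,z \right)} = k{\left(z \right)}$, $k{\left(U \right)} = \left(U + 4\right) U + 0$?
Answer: $- \frac{35376}{5911} \approx -5.9848$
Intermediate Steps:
$k{\left(U \right)} = U \left(4 + U\right)$ ($k{\left(U \right)} = \left(4 + U\right) U + 0 = U \left(4 + U\right) + 0 = U \left(4 + U\right)$)
$D{\left(A,z \right)} = z \left(4 + z\right)$
$- \frac{389136}{D{\left(449,-257 \right)}} = - \frac{389136}{\left(-257\right) \left(4 - 257\right)} = - \frac{389136}{\left(-257\right) \left(-253\right)} = - \frac{389136}{65021} = \left(-389136\right) \frac{1}{65021} = - \frac{35376}{5911}$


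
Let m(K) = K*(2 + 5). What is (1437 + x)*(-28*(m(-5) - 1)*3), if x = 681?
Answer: 6404832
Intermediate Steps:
m(K) = 7*K (m(K) = K*7 = 7*K)
(1437 + x)*(-28*(m(-5) - 1)*3) = (1437 + 681)*(-28*(7*(-5) - 1)*3) = 2118*(-28*(-35 - 1)*3) = 2118*(-(-1008)*3) = 2118*(-28*(-108)) = 2118*3024 = 6404832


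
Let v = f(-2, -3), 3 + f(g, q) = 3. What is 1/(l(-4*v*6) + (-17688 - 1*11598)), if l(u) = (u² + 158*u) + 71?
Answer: -1/29215 ≈ -3.4229e-5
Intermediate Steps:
f(g, q) = 0 (f(g, q) = -3 + 3 = 0)
v = 0
l(u) = 71 + u² + 158*u
1/(l(-4*v*6) + (-17688 - 1*11598)) = 1/((71 + (-4*0*6)² + 158*(-4*0*6)) + (-17688 - 1*11598)) = 1/((71 + (0*6)² + 158*(0*6)) + (-17688 - 11598)) = 1/((71 + 0² + 158*0) - 29286) = 1/((71 + 0 + 0) - 29286) = 1/(71 - 29286) = 1/(-29215) = -1/29215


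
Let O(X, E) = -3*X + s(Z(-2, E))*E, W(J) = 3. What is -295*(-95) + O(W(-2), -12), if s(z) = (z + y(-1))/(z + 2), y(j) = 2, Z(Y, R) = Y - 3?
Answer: 28004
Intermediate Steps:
Z(Y, R) = -3 + Y
s(z) = 1 (s(z) = (z + 2)/(z + 2) = (2 + z)/(2 + z) = 1)
O(X, E) = E - 3*X (O(X, E) = -3*X + 1*E = -3*X + E = E - 3*X)
-295*(-95) + O(W(-2), -12) = -295*(-95) + (-12 - 3*3) = 28025 + (-12 - 9) = 28025 - 21 = 28004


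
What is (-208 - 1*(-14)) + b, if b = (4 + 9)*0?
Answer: -194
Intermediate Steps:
b = 0 (b = 13*0 = 0)
(-208 - 1*(-14)) + b = (-208 - 1*(-14)) + 0 = (-208 + 14) + 0 = -194 + 0 = -194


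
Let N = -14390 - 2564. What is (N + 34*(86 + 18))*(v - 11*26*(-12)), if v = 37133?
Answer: -544301170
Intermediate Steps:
N = -16954
(N + 34*(86 + 18))*(v - 11*26*(-12)) = (-16954 + 34*(86 + 18))*(37133 - 11*26*(-12)) = (-16954 + 34*104)*(37133 - 286*(-12)) = (-16954 + 3536)*(37133 + 3432) = -13418*40565 = -544301170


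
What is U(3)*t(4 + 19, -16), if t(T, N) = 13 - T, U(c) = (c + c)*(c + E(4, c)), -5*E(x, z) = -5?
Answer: -240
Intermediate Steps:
E(x, z) = 1 (E(x, z) = -⅕*(-5) = 1)
U(c) = 2*c*(1 + c) (U(c) = (c + c)*(c + 1) = (2*c)*(1 + c) = 2*c*(1 + c))
U(3)*t(4 + 19, -16) = (2*3*(1 + 3))*(13 - (4 + 19)) = (2*3*4)*(13 - 1*23) = 24*(13 - 23) = 24*(-10) = -240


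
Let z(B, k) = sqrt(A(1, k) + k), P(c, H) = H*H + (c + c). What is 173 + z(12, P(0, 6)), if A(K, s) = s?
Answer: 173 + 6*sqrt(2) ≈ 181.49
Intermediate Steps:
P(c, H) = H**2 + 2*c
z(B, k) = sqrt(2)*sqrt(k) (z(B, k) = sqrt(k + k) = sqrt(2*k) = sqrt(2)*sqrt(k))
173 + z(12, P(0, 6)) = 173 + sqrt(2)*sqrt(6**2 + 2*0) = 173 + sqrt(2)*sqrt(36 + 0) = 173 + sqrt(2)*sqrt(36) = 173 + sqrt(2)*6 = 173 + 6*sqrt(2)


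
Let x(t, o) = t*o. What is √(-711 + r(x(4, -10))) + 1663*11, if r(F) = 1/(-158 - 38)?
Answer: 18293 + I*√139357/14 ≈ 18293.0 + 26.665*I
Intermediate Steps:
x(t, o) = o*t
r(F) = -1/196 (r(F) = 1/(-196) = -1/196)
√(-711 + r(x(4, -10))) + 1663*11 = √(-711 - 1/196) + 1663*11 = √(-139357/196) + 18293 = I*√139357/14 + 18293 = 18293 + I*√139357/14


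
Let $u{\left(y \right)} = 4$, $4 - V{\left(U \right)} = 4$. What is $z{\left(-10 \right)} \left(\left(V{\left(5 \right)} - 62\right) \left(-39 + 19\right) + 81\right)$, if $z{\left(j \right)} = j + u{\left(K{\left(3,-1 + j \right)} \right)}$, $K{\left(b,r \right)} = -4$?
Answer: $-7926$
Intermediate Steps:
$V{\left(U \right)} = 0$ ($V{\left(U \right)} = 4 - 4 = 0$)
$z{\left(j \right)} = 4 + j$ ($z{\left(j \right)} = j + 4 = 4 + j$)
$z{\left(-10 \right)} \left(\left(V{\left(5 \right)} - 62\right) \left(-39 + 19\right) + 81\right) = \left(4 - 10\right) \left(\left(0 - 62\right) \left(-39 + 19\right) + 81\right) = - 6 \left(\left(-62\right) \left(-20\right) + 81\right) = - 6 \left(1240 + 81\right) = \left(-6\right) 1321 = -7926$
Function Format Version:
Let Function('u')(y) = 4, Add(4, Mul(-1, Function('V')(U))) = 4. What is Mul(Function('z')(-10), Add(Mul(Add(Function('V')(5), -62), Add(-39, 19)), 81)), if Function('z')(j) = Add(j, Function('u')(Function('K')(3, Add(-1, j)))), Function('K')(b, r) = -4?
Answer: -7926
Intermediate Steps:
Function('V')(U) = 0 (Function('V')(U) = Add(4, Mul(-1, 4)) = Add(4, -4) = 0)
Function('z')(j) = Add(4, j) (Function('z')(j) = Add(j, 4) = Add(4, j))
Mul(Function('z')(-10), Add(Mul(Add(Function('V')(5), -62), Add(-39, 19)), 81)) = Mul(Add(4, -10), Add(Mul(Add(0, -62), Add(-39, 19)), 81)) = Mul(-6, Add(Mul(-62, -20), 81)) = Mul(-6, Add(1240, 81)) = Mul(-6, 1321) = -7926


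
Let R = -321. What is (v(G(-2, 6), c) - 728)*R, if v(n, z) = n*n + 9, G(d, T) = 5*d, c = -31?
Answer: 198699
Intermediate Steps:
v(n, z) = 9 + n**2 (v(n, z) = n**2 + 9 = 9 + n**2)
(v(G(-2, 6), c) - 728)*R = ((9 + (5*(-2))**2) - 728)*(-321) = ((9 + (-10)**2) - 728)*(-321) = ((9 + 100) - 728)*(-321) = (109 - 728)*(-321) = -619*(-321) = 198699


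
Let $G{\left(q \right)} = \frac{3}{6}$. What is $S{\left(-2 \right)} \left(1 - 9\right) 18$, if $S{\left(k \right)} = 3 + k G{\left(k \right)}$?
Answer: $-288$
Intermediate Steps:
$G{\left(q \right)} = \frac{1}{2}$ ($G{\left(q \right)} = 3 \cdot \frac{1}{6} = \frac{1}{2}$)
$S{\left(k \right)} = 3 + \frac{k}{2}$ ($S{\left(k \right)} = 3 + k \frac{1}{2} = 3 + \frac{k}{2}$)
$S{\left(-2 \right)} \left(1 - 9\right) 18 = \left(3 + \frac{1}{2} \left(-2\right)\right) \left(1 - 9\right) 18 = \left(3 - 1\right) \left(1 - 9\right) 18 = 2 \left(-8\right) 18 = \left(-16\right) 18 = -288$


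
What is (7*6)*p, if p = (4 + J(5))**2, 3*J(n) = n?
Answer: 4046/3 ≈ 1348.7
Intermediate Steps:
J(n) = n/3
p = 289/9 (p = (4 + (1/3)*5)**2 = (4 + 5/3)**2 = (17/3)**2 = 289/9 ≈ 32.111)
(7*6)*p = (7*6)*(289/9) = 42*(289/9) = 4046/3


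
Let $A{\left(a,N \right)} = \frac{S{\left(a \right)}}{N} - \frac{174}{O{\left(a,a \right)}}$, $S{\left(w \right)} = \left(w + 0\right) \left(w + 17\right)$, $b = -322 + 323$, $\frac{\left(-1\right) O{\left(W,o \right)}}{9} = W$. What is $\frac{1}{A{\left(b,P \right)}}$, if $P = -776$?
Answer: $\frac{1164}{22477} \approx 0.051786$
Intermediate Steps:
$O{\left(W,o \right)} = - 9 W$
$b = 1$
$S{\left(w \right)} = w \left(17 + w\right)$
$A{\left(a,N \right)} = \frac{58}{3 a} + \frac{a \left(17 + a\right)}{N}$ ($A{\left(a,N \right)} = \frac{a \left(17 + a\right)}{N} - \frac{174}{\left(-9\right) a} = \frac{a \left(17 + a\right)}{N} - 174 \left(- \frac{1}{9 a}\right) = \frac{a \left(17 + a\right)}{N} + \frac{58}{3 a} = \frac{58}{3 a} + \frac{a \left(17 + a\right)}{N}$)
$\frac{1}{A{\left(b,P \right)}} = \frac{1}{\frac{58}{3 \cdot 1} + \frac{1^{2}}{-776} + 17 \cdot 1 \frac{1}{-776}} = \frac{1}{\frac{58}{3} \cdot 1 - \frac{1}{776} + 17 \cdot 1 \left(- \frac{1}{776}\right)} = \frac{1}{\frac{58}{3} - \frac{1}{776} - \frac{17}{776}} = \frac{1}{\frac{22477}{1164}} = \frac{1164}{22477}$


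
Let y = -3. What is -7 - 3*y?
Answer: 2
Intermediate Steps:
-7 - 3*y = -7 - 3*(-3) = -7 + 9 = 2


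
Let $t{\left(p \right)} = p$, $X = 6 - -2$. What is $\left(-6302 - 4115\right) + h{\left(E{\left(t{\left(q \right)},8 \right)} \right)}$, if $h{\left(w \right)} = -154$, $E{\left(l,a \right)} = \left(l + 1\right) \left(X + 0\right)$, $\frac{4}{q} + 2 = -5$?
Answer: $-10571$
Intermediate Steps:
$X = 8$ ($X = 6 + 2 = 8$)
$q = - \frac{4}{7}$ ($q = \frac{4}{-2 - 5} = \frac{4}{-7} = 4 \left(- \frac{1}{7}\right) = - \frac{4}{7} \approx -0.57143$)
$E{\left(l,a \right)} = 8 + 8 l$ ($E{\left(l,a \right)} = \left(l + 1\right) \left(8 + 0\right) = \left(1 + l\right) 8 = 8 + 8 l$)
$\left(-6302 - 4115\right) + h{\left(E{\left(t{\left(q \right)},8 \right)} \right)} = \left(-6302 - 4115\right) - 154 = -10417 - 154 = -10571$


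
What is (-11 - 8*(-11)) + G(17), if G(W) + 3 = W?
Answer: 91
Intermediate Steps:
G(W) = -3 + W
(-11 - 8*(-11)) + G(17) = (-11 - 8*(-11)) + (-3 + 17) = (-11 + 88) + 14 = 77 + 14 = 91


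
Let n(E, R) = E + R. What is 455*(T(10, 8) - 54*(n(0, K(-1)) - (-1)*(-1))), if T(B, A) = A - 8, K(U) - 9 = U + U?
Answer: -147420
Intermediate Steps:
K(U) = 9 + 2*U (K(U) = 9 + (U + U) = 9 + 2*U)
T(B, A) = -8 + A
455*(T(10, 8) - 54*(n(0, K(-1)) - (-1)*(-1))) = 455*((-8 + 8) - 54*((0 + (9 + 2*(-1))) - (-1)*(-1))) = 455*(0 - 54*((0 + (9 - 2)) - 1*1)) = 455*(0 - 54*((0 + 7) - 1)) = 455*(0 - 54*(7 - 1)) = 455*(0 - 54*6) = 455*(0 - 324) = 455*(-324) = -147420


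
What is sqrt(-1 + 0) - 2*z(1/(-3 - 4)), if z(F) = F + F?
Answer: 4/7 + I ≈ 0.57143 + 1.0*I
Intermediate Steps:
z(F) = 2*F
sqrt(-1 + 0) - 2*z(1/(-3 - 4)) = sqrt(-1 + 0) - 4/(-3 - 4) = sqrt(-1) - 4/(-7) = I - 4*(-1)/7 = I - 2*(-2/7) = I + 4/7 = 4/7 + I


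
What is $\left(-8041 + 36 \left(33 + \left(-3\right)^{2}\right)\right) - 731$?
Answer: $-7260$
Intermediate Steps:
$\left(-8041 + 36 \left(33 + \left(-3\right)^{2}\right)\right) - 731 = \left(-8041 + 36 \left(33 + 9\right)\right) - 731 = \left(-8041 + 36 \cdot 42\right) - 731 = \left(-8041 + 1512\right) - 731 = -6529 - 731 = -7260$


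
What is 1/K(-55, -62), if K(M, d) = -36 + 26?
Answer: -⅒ ≈ -0.10000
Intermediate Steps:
K(M, d) = -10
1/K(-55, -62) = 1/(-10) = -⅒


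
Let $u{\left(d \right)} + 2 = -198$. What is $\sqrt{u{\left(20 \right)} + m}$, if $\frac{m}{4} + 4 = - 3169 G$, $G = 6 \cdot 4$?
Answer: $2 i \sqrt{76110} \approx 551.76 i$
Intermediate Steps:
$G = 24$
$u{\left(d \right)} = -200$ ($u{\left(d \right)} = -2 - 198 = -200$)
$m = -304240$ ($m = -16 + 4 \left(\left(-3169\right) 24\right) = -16 + 4 \left(-76056\right) = -16 - 304224 = -304240$)
$\sqrt{u{\left(20 \right)} + m} = \sqrt{-200 - 304240} = \sqrt{-304440} = 2 i \sqrt{76110}$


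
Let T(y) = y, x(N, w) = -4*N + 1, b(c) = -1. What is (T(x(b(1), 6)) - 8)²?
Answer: 9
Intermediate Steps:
x(N, w) = 1 - 4*N
(T(x(b(1), 6)) - 8)² = ((1 - 4*(-1)) - 8)² = ((1 + 4) - 8)² = (5 - 8)² = (-3)² = 9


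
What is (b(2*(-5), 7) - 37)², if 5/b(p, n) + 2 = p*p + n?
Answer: 602176/441 ≈ 1365.5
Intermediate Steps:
b(p, n) = 5/(-2 + n + p²) (b(p, n) = 5/(-2 + (p*p + n)) = 5/(-2 + (p² + n)) = 5/(-2 + (n + p²)) = 5/(-2 + n + p²))
(b(2*(-5), 7) - 37)² = (5/(-2 + 7 + (2*(-5))²) - 37)² = (5/(-2 + 7 + (-10)²) - 37)² = (5/(-2 + 7 + 100) - 37)² = (5/105 - 37)² = (5*(1/105) - 37)² = (1/21 - 37)² = (-776/21)² = 602176/441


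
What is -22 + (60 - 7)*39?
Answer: 2045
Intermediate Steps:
-22 + (60 - 7)*39 = -22 + 53*39 = -22 + 2067 = 2045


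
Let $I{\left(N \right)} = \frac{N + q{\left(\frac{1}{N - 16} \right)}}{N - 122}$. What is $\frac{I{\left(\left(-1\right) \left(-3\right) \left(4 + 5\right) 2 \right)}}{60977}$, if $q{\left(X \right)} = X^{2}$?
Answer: $- \frac{77977}{5987453584} \approx -1.3023 \cdot 10^{-5}$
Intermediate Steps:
$I{\left(N \right)} = \frac{N + \frac{1}{\left(-16 + N\right)^{2}}}{-122 + N}$ ($I{\left(N \right)} = \frac{N + \left(\frac{1}{N - 16}\right)^{2}}{N - 122} = \frac{N + \left(\frac{1}{-16 + N}\right)^{2}}{-122 + N} = \frac{N + \frac{1}{\left(-16 + N\right)^{2}}}{-122 + N}$)
$\frac{I{\left(\left(-1\right) \left(-3\right) \left(4 + 5\right) 2 \right)}}{60977} = \frac{\frac{1}{-122 + \left(-1\right) \left(-3\right) \left(4 + 5\right) 2} \frac{1}{\left(-16 + \left(-1\right) \left(-3\right) \left(4 + 5\right) 2\right)^{2}} \left(1 + \left(-1\right) \left(-3\right) \left(4 + 5\right) 2 \left(-16 + \left(-1\right) \left(-3\right) \left(4 + 5\right) 2\right)^{2}\right)}{60977} = \frac{1 + 3 \cdot 9 \cdot 2 \left(-16 + 3 \cdot 9 \cdot 2\right)^{2}}{\left(-122 + 3 \cdot 9 \cdot 2\right) \left(-16 + 3 \cdot 9 \cdot 2\right)^{2}} \cdot \frac{1}{60977} = \frac{1 + 3 \cdot 18 \left(-16 + 3 \cdot 18\right)^{2}}{\left(-122 + 3 \cdot 18\right) \left(-16 + 3 \cdot 18\right)^{2}} \cdot \frac{1}{60977} = \frac{1 + 54 \left(-16 + 54\right)^{2}}{\left(-122 + 54\right) \left(-16 + 54\right)^{2}} \cdot \frac{1}{60977} = \frac{1 + 54 \cdot 38^{2}}{\left(-68\right) 1444} \cdot \frac{1}{60977} = \left(- \frac{1}{68}\right) \frac{1}{1444} \left(1 + 54 \cdot 1444\right) \frac{1}{60977} = \left(- \frac{1}{68}\right) \frac{1}{1444} \left(1 + 77976\right) \frac{1}{60977} = \left(- \frac{1}{68}\right) \frac{1}{1444} \cdot 77977 \cdot \frac{1}{60977} = \left(- \frac{77977}{98192}\right) \frac{1}{60977} = - \frac{77977}{5987453584}$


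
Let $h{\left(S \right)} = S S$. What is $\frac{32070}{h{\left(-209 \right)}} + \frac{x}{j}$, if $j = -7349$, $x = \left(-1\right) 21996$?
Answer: $\frac{1196489706}{321011669} \approx 3.7272$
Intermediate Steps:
$x = -21996$
$h{\left(S \right)} = S^{2}$
$\frac{32070}{h{\left(-209 \right)}} + \frac{x}{j} = \frac{32070}{\left(-209\right)^{2}} - \frac{21996}{-7349} = \frac{32070}{43681} - - \frac{21996}{7349} = 32070 \cdot \frac{1}{43681} + \frac{21996}{7349} = \frac{32070}{43681} + \frac{21996}{7349} = \frac{1196489706}{321011669}$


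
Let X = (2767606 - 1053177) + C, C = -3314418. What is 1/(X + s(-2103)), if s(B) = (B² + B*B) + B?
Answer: 1/7243126 ≈ 1.3806e-7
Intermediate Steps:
s(B) = B + 2*B² (s(B) = (B² + B²) + B = 2*B² + B = B + 2*B²)
X = -1599989 (X = (2767606 - 1053177) - 3314418 = 1714429 - 3314418 = -1599989)
1/(X + s(-2103)) = 1/(-1599989 - 2103*(1 + 2*(-2103))) = 1/(-1599989 - 2103*(1 - 4206)) = 1/(-1599989 - 2103*(-4205)) = 1/(-1599989 + 8843115) = 1/7243126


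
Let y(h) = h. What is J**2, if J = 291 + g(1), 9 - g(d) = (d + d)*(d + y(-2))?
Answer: 91204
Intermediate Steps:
g(d) = 9 - 2*d*(-2 + d) (g(d) = 9 - (d + d)*(d - 2) = 9 - 2*d*(-2 + d))
J = 302 (J = 291 + (9 - 2*1**2 + 4*1) = 291 + (9 - 2*1 + 4) = 291 + (9 - 2 + 4) = 291 + 11 = 302)
J**2 = 302**2 = 91204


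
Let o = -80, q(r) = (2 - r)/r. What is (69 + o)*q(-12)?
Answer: 77/6 ≈ 12.833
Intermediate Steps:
q(r) = (2 - r)/r
(69 + o)*q(-12) = (69 - 80)*((2 - 1*(-12))/(-12)) = -(-11)*(2 + 12)/12 = -(-11)*14/12 = -11*(-7/6) = 77/6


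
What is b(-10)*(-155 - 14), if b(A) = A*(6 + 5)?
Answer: 18590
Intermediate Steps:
b(A) = 11*A (b(A) = A*11 = 11*A)
b(-10)*(-155 - 14) = (11*(-10))*(-155 - 14) = -110*(-169) = 18590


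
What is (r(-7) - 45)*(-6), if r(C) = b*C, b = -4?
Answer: 102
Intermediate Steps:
r(C) = -4*C
(r(-7) - 45)*(-6) = (-4*(-7) - 45)*(-6) = (28 - 45)*(-6) = -17*(-6) = 102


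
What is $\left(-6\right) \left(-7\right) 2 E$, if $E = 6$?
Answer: $504$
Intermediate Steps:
$\left(-6\right) \left(-7\right) 2 E = \left(-6\right) \left(-7\right) 2 \cdot 6 = 42 \cdot 2 \cdot 6 = 84 \cdot 6 = 504$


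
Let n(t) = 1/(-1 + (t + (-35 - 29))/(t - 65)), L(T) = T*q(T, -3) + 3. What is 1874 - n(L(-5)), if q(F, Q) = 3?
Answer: 1951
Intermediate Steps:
L(T) = 3 + 3*T (L(T) = T*3 + 3 = 3*T + 3 = 3 + 3*T)
n(t) = 1/(-1 + (-64 + t)/(-65 + t)) (n(t) = 1/(-1 + (t - 64)/(-65 + t)) = 1/(-1 + (-64 + t)/(-65 + t)))
1874 - n(L(-5)) = 1874 - (-65 + (3 + 3*(-5))) = 1874 - (-65 + (3 - 15)) = 1874 - (-65 - 12) = 1874 - 1*(-77) = 1874 + 77 = 1951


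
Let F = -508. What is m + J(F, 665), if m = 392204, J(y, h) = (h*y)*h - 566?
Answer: -224258662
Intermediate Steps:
J(y, h) = -566 + y*h**2 (J(y, h) = y*h**2 - 566 = -566 + y*h**2)
m + J(F, 665) = 392204 + (-566 - 508*665**2) = 392204 + (-566 - 508*442225) = 392204 + (-566 - 224650300) = 392204 - 224650866 = -224258662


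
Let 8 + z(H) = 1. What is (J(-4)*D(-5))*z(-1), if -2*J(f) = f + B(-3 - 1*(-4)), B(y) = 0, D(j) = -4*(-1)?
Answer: -56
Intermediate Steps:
z(H) = -7 (z(H) = -8 + 1 = -7)
D(j) = 4
J(f) = -f/2 (J(f) = -(f + 0)/2 = -f/2)
(J(-4)*D(-5))*z(-1) = (-1/2*(-4)*4)*(-7) = (2*4)*(-7) = 8*(-7) = -56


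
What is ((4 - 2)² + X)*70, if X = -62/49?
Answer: 1340/7 ≈ 191.43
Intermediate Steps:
X = -62/49 (X = -62*1/49 = -62/49 ≈ -1.2653)
((4 - 2)² + X)*70 = ((4 - 2)² - 62/49)*70 = (2² - 62/49)*70 = (4 - 62/49)*70 = (134/49)*70 = 1340/7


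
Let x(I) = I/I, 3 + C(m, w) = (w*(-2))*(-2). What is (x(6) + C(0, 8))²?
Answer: 900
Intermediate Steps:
C(m, w) = -3 + 4*w (C(m, w) = -3 + (w*(-2))*(-2) = -3 - 2*w*(-2) = -3 + 4*w)
x(I) = 1
(x(6) + C(0, 8))² = (1 + (-3 + 4*8))² = (1 + (-3 + 32))² = (1 + 29)² = 30² = 900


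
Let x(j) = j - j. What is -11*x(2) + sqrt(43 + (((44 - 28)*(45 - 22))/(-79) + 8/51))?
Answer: sqrt(624942219)/4029 ≈ 6.2047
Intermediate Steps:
x(j) = 0
-11*x(2) + sqrt(43 + (((44 - 28)*(45 - 22))/(-79) + 8/51)) = -11*0 + sqrt(43 + (((44 - 28)*(45 - 22))/(-79) + 8/51)) = 0 + sqrt(43 + ((16*23)*(-1/79) + 8*(1/51))) = 0 + sqrt(43 + (368*(-1/79) + 8/51)) = 0 + sqrt(43 + (-368/79 + 8/51)) = 0 + sqrt(43 - 18136/4029) = 0 + sqrt(155111/4029) = 0 + sqrt(624942219)/4029 = sqrt(624942219)/4029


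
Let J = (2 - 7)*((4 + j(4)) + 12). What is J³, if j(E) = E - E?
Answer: -512000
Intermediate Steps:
j(E) = 0
J = -80 (J = (2 - 7)*((4 + 0) + 12) = -5*(4 + 12) = -5*16 = -80)
J³ = (-80)³ = -512000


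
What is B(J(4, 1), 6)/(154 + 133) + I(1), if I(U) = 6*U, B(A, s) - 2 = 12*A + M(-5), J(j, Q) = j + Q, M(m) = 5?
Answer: 1789/287 ≈ 6.2335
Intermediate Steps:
J(j, Q) = Q + j
B(A, s) = 7 + 12*A (B(A, s) = 2 + (12*A + 5) = 2 + (5 + 12*A) = 7 + 12*A)
B(J(4, 1), 6)/(154 + 133) + I(1) = (7 + 12*(1 + 4))/(154 + 133) + 6*1 = (7 + 12*5)/287 + 6 = (7 + 60)*(1/287) + 6 = 67*(1/287) + 6 = 67/287 + 6 = 1789/287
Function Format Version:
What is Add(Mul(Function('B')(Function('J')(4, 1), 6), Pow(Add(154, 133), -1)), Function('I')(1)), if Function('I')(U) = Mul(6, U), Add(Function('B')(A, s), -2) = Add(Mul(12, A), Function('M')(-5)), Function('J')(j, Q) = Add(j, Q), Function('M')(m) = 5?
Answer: Rational(1789, 287) ≈ 6.2335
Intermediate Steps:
Function('J')(j, Q) = Add(Q, j)
Function('B')(A, s) = Add(7, Mul(12, A)) (Function('B')(A, s) = Add(2, Add(Mul(12, A), 5)) = Add(2, Add(5, Mul(12, A))) = Add(7, Mul(12, A)))
Add(Mul(Function('B')(Function('J')(4, 1), 6), Pow(Add(154, 133), -1)), Function('I')(1)) = Add(Mul(Add(7, Mul(12, Add(1, 4))), Pow(Add(154, 133), -1)), Mul(6, 1)) = Add(Mul(Add(7, Mul(12, 5)), Pow(287, -1)), 6) = Add(Mul(Add(7, 60), Rational(1, 287)), 6) = Add(Mul(67, Rational(1, 287)), 6) = Add(Rational(67, 287), 6) = Rational(1789, 287)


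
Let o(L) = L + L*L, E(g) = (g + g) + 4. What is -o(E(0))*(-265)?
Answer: 5300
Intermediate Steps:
E(g) = 4 + 2*g (E(g) = 2*g + 4 = 4 + 2*g)
o(L) = L + L²
-o(E(0))*(-265) = -(4 + 2*0)*(1 + (4 + 2*0))*(-265) = -(4 + 0)*(1 + (4 + 0))*(-265) = -4*(1 + 4)*(-265) = -4*5*(-265) = -1*20*(-265) = -20*(-265) = 5300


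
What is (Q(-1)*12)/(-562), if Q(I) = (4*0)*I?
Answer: 0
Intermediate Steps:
Q(I) = 0 (Q(I) = 0*I = 0)
(Q(-1)*12)/(-562) = (0*12)/(-562) = 0*(-1/562) = 0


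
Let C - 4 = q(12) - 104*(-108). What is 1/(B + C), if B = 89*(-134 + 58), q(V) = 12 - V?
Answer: 1/4472 ≈ 0.00022361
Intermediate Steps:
B = -6764 (B = 89*(-76) = -6764)
C = 11236 (C = 4 + ((12 - 1*12) - 104*(-108)) = 4 + ((12 - 12) + 11232) = 4 + (0 + 11232) = 4 + 11232 = 11236)
1/(B + C) = 1/(-6764 + 11236) = 1/4472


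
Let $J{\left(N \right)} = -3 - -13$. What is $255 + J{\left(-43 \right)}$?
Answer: $265$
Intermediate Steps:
$J{\left(N \right)} = 10$ ($J{\left(N \right)} = -3 + 13 = 10$)
$255 + J{\left(-43 \right)} = 255 + 10 = 265$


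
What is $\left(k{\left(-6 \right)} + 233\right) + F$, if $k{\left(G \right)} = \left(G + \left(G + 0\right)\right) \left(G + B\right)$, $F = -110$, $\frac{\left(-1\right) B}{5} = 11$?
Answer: $855$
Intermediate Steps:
$B = -55$ ($B = \left(-5\right) 11 = -55$)
$k{\left(G \right)} = 2 G \left(-55 + G\right)$ ($k{\left(G \right)} = \left(G + \left(G + 0\right)\right) \left(G - 55\right) = \left(G + G\right) \left(-55 + G\right) = 2 G \left(-55 + G\right)$)
$\left(k{\left(-6 \right)} + 233\right) + F = \left(2 \left(-6\right) \left(-55 - 6\right) + 233\right) - 110 = \left(2 \left(-6\right) \left(-61\right) + 233\right) - 110 = \left(732 + 233\right) - 110 = 965 - 110 = 855$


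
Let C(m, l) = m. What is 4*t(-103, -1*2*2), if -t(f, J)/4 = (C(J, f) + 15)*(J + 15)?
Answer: -1936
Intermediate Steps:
t(f, J) = -4*(15 + J)**2 (t(f, J) = -4*(J + 15)*(J + 15) = -4*(15 + J)*(15 + J) = -4*(15 + J)**2)
4*t(-103, -1*2*2) = 4*(-900 - 120*(-1*2)*2 - 4*(-1*2*2)**2) = 4*(-900 - (-240)*2 - 4*(-2*2)**2) = 4*(-900 - 120*(-4) - 4*(-4)**2) = 4*(-900 + 480 - 4*16) = 4*(-900 + 480 - 64) = 4*(-484) = -1936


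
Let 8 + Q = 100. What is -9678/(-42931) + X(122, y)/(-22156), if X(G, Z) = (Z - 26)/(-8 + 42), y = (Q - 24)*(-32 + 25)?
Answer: 3656013737/16170047012 ≈ 0.22610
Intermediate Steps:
Q = 92 (Q = -8 + 100 = 92)
y = -476 (y = (92 - 24)*(-32 + 25) = 68*(-7) = -476)
X(G, Z) = -13/17 + Z/34 (X(G, Z) = (-26 + Z)/34 = (-26 + Z)*(1/34) = -13/17 + Z/34)
-9678/(-42931) + X(122, y)/(-22156) = -9678/(-42931) + (-13/17 + (1/34)*(-476))/(-22156) = -9678*(-1/42931) + (-13/17 - 14)*(-1/22156) = 9678/42931 - 251/17*(-1/22156) = 9678/42931 + 251/376652 = 3656013737/16170047012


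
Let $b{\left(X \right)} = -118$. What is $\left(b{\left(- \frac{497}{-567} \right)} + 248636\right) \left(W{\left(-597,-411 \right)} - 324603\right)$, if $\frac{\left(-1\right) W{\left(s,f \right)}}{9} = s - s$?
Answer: $-80669688354$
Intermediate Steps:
$W{\left(s,f \right)} = 0$ ($W{\left(s,f \right)} = - 9 \left(s - s\right) = \left(-9\right) 0 = 0$)
$\left(b{\left(- \frac{497}{-567} \right)} + 248636\right) \left(W{\left(-597,-411 \right)} - 324603\right) = \left(-118 + 248636\right) \left(0 - 324603\right) = 248518 \left(-324603\right) = -80669688354$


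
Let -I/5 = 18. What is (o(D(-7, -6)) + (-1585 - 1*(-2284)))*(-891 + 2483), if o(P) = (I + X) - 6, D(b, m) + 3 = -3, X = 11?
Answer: 977488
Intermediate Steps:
I = -90 (I = -5*18 = -90)
D(b, m) = -6 (D(b, m) = -3 - 3 = -6)
o(P) = -85 (o(P) = (-90 + 11) - 6 = -79 - 6 = -85)
(o(D(-7, -6)) + (-1585 - 1*(-2284)))*(-891 + 2483) = (-85 + (-1585 - 1*(-2284)))*(-891 + 2483) = (-85 + (-1585 + 2284))*1592 = (-85 + 699)*1592 = 614*1592 = 977488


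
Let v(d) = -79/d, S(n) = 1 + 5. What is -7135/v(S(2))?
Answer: 42810/79 ≈ 541.90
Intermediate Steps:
S(n) = 6
-7135/v(S(2)) = -7135/((-79/6)) = -7135/((-79*1/6)) = -7135/(-79/6) = -7135*(-6/79) = 42810/79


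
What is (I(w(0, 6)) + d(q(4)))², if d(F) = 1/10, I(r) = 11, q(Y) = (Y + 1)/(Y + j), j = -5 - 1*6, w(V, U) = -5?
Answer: 12321/100 ≈ 123.21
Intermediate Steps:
j = -11 (j = -5 - 6 = -11)
q(Y) = (1 + Y)/(-11 + Y) (q(Y) = (Y + 1)/(Y - 11) = (1 + Y)/(-11 + Y))
d(F) = ⅒ (d(F) = 1*(⅒) = ⅒)
(I(w(0, 6)) + d(q(4)))² = (11 + ⅒)² = (111/10)² = 12321/100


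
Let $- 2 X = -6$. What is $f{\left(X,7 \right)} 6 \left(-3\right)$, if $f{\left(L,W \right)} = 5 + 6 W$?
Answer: $-846$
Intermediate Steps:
$X = 3$ ($X = \left(- \frac{1}{2}\right) \left(-6\right) = 3$)
$f{\left(X,7 \right)} 6 \left(-3\right) = \left(5 + 6 \cdot 7\right) 6 \left(-3\right) = \left(5 + 42\right) \left(-18\right) = 47 \left(-18\right) = -846$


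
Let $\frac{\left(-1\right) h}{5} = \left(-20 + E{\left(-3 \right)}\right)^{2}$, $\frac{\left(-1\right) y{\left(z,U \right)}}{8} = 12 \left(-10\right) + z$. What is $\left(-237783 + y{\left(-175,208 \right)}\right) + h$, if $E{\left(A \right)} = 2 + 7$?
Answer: $-236028$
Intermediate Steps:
$E{\left(A \right)} = 9$
$y{\left(z,U \right)} = 960 - 8 z$ ($y{\left(z,U \right)} = - 8 \left(12 \left(-10\right) + z\right) = - 8 \left(-120 + z\right) = 960 - 8 z$)
$h = -605$ ($h = - 5 \left(-20 + 9\right)^{2} = - 5 \left(-11\right)^{2} = \left(-5\right) 121 = -605$)
$\left(-237783 + y{\left(-175,208 \right)}\right) + h = \left(-237783 + \left(960 - -1400\right)\right) - 605 = \left(-237783 + \left(960 + 1400\right)\right) - 605 = \left(-237783 + 2360\right) - 605 = -235423 - 605 = -236028$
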